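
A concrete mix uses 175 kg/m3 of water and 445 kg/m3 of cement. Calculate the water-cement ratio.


w/c = water / cement
w/c = 175 / 445 = 0.393

0.393


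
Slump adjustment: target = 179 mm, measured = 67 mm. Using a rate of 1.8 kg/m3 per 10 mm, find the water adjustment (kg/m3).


Difference = 179 - 67 = 112 mm
Water adjustment = 112 * 1.8 / 10 = 20.2 kg/m3

20.2


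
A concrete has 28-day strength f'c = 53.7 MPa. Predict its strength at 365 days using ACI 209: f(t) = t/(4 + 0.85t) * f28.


f(365) = 365 / (4 + 0.85 * 365) * 53.7
= 365 / 314.25 * 53.7
= 62.37 MPa

62.37


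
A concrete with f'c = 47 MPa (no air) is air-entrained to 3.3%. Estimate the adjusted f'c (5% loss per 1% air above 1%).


Strength loss = (3.3 - 1) * 5 = 11.5%
f'c = 47 * (1 - 11.5/100)
= 41.59 MPa

41.59


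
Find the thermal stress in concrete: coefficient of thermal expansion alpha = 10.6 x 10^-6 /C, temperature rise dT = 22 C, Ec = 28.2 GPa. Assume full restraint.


sigma = alpha * dT * Ec
= 10.6e-6 * 22 * 28.2 * 1000
= 6.576 MPa

6.576


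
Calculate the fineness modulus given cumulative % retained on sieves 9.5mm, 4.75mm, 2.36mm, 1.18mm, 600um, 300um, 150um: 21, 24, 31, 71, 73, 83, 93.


FM = sum(cumulative % retained) / 100
= 396 / 100
= 3.96

3.96


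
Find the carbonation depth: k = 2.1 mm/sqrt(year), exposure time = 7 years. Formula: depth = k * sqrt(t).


depth = k * sqrt(t)
= 2.1 * sqrt(7)
= 5.56 mm

5.56


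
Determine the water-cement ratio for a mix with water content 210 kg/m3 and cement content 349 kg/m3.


w/c = water / cement
w/c = 210 / 349 = 0.602

0.602


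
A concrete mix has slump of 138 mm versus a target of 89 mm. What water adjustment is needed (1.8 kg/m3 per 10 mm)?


Difference = 89 - 138 = -49 mm
Water adjustment = -49 * 1.8 / 10 = -8.8 kg/m3

-8.8


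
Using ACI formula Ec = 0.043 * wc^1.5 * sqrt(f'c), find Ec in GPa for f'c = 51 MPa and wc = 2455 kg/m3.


Ec = 0.043 * 2455^1.5 * sqrt(51) / 1000
= 37.35 GPa

37.35


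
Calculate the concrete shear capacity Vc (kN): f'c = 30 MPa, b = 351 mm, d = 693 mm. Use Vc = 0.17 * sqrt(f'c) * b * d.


Vc = 0.17 * sqrt(30) * 351 * 693 / 1000
= 226.49 kN

226.49


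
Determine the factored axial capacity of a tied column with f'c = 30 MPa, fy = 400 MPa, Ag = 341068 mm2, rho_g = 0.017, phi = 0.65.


Ast = rho * Ag = 0.017 * 341068 = 5798.156 mm2
phi*Pn = 0.65 * 0.80 * (0.85 * 30 * (341068 - 5798.156) + 400 * 5798.156) / 1000
= 5651.69 kN

5651.69


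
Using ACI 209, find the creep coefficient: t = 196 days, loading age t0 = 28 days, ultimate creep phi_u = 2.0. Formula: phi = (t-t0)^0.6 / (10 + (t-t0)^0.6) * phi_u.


dt = 196 - 28 = 168
phi = 168^0.6 / (10 + 168^0.6) * 2.0
= 1.368

1.368


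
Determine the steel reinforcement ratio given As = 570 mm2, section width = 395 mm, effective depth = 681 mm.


rho = As / (b * d)
= 570 / (395 * 681)
= 0.0021

0.0021


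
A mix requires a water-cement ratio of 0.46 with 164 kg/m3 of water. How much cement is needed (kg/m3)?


Cement = water / (w/c)
= 164 / 0.46
= 356.5 kg/m3

356.5


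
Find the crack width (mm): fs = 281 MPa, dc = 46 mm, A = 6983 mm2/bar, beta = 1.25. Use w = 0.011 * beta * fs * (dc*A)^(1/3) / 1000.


w = 0.011 * beta * fs * (dc * A)^(1/3) / 1000
= 0.011 * 1.25 * 281 * (46 * 6983)^(1/3) / 1000
= 0.265 mm

0.265


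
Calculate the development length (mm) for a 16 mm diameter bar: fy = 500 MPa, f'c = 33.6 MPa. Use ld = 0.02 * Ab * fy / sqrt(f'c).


Ab = pi * 16^2 / 4 = 201.062 mm2
ld = 0.02 * 201.062 * 500 / sqrt(33.6)
= 346.9 mm

346.9


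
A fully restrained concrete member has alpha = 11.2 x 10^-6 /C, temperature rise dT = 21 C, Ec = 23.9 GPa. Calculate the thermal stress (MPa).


sigma = alpha * dT * Ec
= 11.2e-6 * 21 * 23.9 * 1000
= 5.621 MPa

5.621


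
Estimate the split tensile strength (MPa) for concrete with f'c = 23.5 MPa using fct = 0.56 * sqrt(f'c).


fct = 0.56 * sqrt(23.5)
= 0.56 * 4.848
= 2.715 MPa

2.715


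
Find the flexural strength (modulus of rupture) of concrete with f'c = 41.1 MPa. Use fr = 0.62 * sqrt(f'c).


fr = 0.62 * sqrt(41.1)
= 3.975 MPa

3.975


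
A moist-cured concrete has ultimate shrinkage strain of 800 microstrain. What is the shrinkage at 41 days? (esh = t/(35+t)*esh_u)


esh(41) = 41 / (35 + 41) * 800
= 41 / 76 * 800
= 431.6 microstrain

431.6


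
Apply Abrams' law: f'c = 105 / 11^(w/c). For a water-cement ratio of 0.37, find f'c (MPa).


f'c = 105 / 11^0.37
= 105 / 2.428
= 43.24 MPa

43.24


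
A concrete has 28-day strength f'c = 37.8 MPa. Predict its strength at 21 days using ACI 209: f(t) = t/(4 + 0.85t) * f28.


f(21) = 21 / (4 + 0.85 * 21) * 37.8
= 21 / 21.85 * 37.8
= 36.33 MPa

36.33


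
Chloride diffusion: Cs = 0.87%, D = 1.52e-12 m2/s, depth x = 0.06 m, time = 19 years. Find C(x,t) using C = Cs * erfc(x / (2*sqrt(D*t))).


t_seconds = 19 * 365.25 * 24 * 3600 = 599594400.0 s
arg = 0.06 / (2 * sqrt(1.52e-12 * 599594400.0))
= 0.9937
erfc(0.9937) = 0.1599
C = 0.87 * 0.1599 = 0.1391%

0.1391


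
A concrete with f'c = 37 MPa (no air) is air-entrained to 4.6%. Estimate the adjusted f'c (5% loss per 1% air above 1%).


Strength loss = (4.6 - 1) * 5 = 18.0%
f'c = 37 * (1 - 18.0/100)
= 30.34 MPa

30.34


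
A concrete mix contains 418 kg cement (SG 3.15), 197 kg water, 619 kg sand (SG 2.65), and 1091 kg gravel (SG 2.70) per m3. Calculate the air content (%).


Vol cement = 418 / (3.15 * 1000) = 0.132698 m3
Vol water = 197 / 1000 = 0.197 m3
Vol sand = 619 / (2.65 * 1000) = 0.233585 m3
Vol gravel = 1091 / (2.70 * 1000) = 0.404074 m3
Total solid + water volume = 0.967357 m3
Air = (1 - 0.967357) * 100 = 3.26%

3.26


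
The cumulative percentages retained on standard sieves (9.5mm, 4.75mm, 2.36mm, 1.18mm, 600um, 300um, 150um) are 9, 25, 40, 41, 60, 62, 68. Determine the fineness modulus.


FM = sum(cumulative % retained) / 100
= 305 / 100
= 3.05

3.05


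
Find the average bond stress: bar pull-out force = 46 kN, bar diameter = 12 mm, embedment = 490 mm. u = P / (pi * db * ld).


u = P / (pi * db * ld)
= 46 * 1000 / (pi * 12 * 490)
= 2.49 MPa

2.49


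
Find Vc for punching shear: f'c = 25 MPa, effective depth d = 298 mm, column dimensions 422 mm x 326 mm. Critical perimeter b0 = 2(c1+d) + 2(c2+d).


b0 = 2*(422 + 298) + 2*(326 + 298) = 2688 mm
Vc = 0.33 * sqrt(25) * 2688 * 298 / 1000
= 1321.69 kN

1321.69


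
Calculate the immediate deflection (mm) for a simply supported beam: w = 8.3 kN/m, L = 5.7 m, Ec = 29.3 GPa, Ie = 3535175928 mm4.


Convert: L = 5.7 m = 5700 mm, Ec = 29.3 GPa = 29300 MPa
delta = 5 * 8.3 * 5700^4 / (384 * 29300 * 3535175928)
= 1.1 mm

1.1


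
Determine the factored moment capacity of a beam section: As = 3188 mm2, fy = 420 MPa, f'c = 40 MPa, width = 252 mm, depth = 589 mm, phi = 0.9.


a = As * fy / (0.85 * f'c * b)
= 3188 * 420 / (0.85 * 40 * 252)
= 156.2745 mm
Mn = As * fy * (d - a/2) / 10^6
= 684.0248 kN-m
phi*Mn = 0.9 * 684.0248 = 615.62 kN-m

615.62


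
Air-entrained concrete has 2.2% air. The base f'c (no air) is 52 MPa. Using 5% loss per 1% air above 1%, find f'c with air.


Strength loss = (2.2 - 1) * 5 = 6.0%
f'c = 52 * (1 - 6.0/100)
= 48.88 MPa

48.88


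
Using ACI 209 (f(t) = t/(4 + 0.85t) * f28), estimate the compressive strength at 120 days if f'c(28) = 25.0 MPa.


f(120) = 120 / (4 + 0.85 * 120) * 25.0
= 120 / 106.0 * 25.0
= 28.3 MPa

28.3


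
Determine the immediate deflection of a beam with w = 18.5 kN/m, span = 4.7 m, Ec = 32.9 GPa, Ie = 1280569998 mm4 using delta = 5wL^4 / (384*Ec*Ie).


Convert: L = 4.7 m = 4700 mm, Ec = 32.9 GPa = 32900 MPa
delta = 5 * 18.5 * 4700^4 / (384 * 32900 * 1280569998)
= 2.79 mm

2.79


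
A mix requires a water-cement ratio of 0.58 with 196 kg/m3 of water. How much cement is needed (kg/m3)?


Cement = water / (w/c)
= 196 / 0.58
= 337.9 kg/m3

337.9


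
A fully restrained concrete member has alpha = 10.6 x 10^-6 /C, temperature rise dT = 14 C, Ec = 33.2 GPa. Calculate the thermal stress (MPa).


sigma = alpha * dT * Ec
= 10.6e-6 * 14 * 33.2 * 1000
= 4.927 MPa

4.927


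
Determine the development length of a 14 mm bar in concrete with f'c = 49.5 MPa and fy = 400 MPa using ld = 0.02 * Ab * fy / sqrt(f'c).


Ab = pi * 14^2 / 4 = 153.938 mm2
ld = 0.02 * 153.938 * 400 / sqrt(49.5)
= 175.0 mm

175.0


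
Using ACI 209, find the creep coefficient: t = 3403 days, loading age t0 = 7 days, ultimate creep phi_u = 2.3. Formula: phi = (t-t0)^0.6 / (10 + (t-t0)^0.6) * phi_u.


dt = 3403 - 7 = 3396
phi = 3396^0.6 / (10 + 3396^0.6) * 2.3
= 2.137

2.137


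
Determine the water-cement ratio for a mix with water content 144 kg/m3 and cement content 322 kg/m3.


w/c = water / cement
w/c = 144 / 322 = 0.447

0.447


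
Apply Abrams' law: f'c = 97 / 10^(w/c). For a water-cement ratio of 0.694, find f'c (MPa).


f'c = 97 / 10^0.694
= 97 / 4.943
= 19.62 MPa

19.62


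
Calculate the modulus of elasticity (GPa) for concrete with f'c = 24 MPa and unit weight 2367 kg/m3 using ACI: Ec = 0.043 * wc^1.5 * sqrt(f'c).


Ec = 0.043 * 2367^1.5 * sqrt(24) / 1000
= 24.26 GPa

24.26


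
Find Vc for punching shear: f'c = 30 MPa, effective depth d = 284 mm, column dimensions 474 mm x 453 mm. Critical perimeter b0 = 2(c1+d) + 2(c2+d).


b0 = 2*(474 + 284) + 2*(453 + 284) = 2990 mm
Vc = 0.33 * sqrt(30) * 2990 * 284 / 1000
= 1534.84 kN

1534.84


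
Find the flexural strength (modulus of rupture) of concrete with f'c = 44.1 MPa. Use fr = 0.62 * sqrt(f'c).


fr = 0.62 * sqrt(44.1)
= 4.117 MPa

4.117


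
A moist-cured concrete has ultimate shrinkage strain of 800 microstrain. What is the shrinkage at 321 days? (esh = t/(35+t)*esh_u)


esh(321) = 321 / (35 + 321) * 800
= 321 / 356 * 800
= 721.3 microstrain

721.3


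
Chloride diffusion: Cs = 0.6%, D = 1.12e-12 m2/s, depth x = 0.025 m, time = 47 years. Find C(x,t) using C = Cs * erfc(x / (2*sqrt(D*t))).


t_seconds = 47 * 365.25 * 24 * 3600 = 1483207200.0 s
arg = 0.025 / (2 * sqrt(1.12e-12 * 1483207200.0))
= 0.3067
erfc(0.3067) = 0.6645
C = 0.6 * 0.6645 = 0.3987%

0.3987


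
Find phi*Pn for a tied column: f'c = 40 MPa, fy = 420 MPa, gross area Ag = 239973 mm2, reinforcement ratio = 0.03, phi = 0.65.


Ast = rho * Ag = 0.03 * 239973 = 7199.19 mm2
phi*Pn = 0.65 * 0.80 * (0.85 * 40 * (239973 - 7199.19) + 420 * 7199.19) / 1000
= 5687.74 kN

5687.74


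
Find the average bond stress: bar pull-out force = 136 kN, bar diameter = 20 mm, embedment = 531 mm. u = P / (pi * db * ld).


u = P / (pi * db * ld)
= 136 * 1000 / (pi * 20 * 531)
= 4.076 MPa

4.076


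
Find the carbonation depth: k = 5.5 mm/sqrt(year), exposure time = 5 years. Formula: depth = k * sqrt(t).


depth = k * sqrt(t)
= 5.5 * sqrt(5)
= 12.3 mm

12.3


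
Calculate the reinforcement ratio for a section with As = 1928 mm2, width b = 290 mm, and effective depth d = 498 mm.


rho = As / (b * d)
= 1928 / (290 * 498)
= 0.0133

0.0133


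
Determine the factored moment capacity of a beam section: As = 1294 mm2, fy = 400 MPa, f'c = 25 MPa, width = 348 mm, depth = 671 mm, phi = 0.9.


a = As * fy / (0.85 * f'c * b)
= 1294 * 400 / (0.85 * 25 * 348)
= 69.9932 mm
Mn = As * fy * (d - a/2) / 10^6
= 329.1953 kN-m
phi*Mn = 0.9 * 329.1953 = 296.28 kN-m

296.28


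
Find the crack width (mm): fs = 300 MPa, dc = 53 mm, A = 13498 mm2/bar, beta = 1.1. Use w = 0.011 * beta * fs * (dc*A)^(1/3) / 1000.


w = 0.011 * beta * fs * (dc * A)^(1/3) / 1000
= 0.011 * 1.1 * 300 * (53 * 13498)^(1/3) / 1000
= 0.325 mm

0.325


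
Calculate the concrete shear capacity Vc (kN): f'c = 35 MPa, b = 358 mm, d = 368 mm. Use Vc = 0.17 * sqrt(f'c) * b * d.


Vc = 0.17 * sqrt(35) * 358 * 368 / 1000
= 132.5 kN

132.5


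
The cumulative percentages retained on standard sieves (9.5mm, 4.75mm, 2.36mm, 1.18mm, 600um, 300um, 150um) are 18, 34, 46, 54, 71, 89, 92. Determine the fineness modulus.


FM = sum(cumulative % retained) / 100
= 404 / 100
= 4.04

4.04


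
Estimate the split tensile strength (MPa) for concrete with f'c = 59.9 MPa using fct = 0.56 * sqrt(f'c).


fct = 0.56 * sqrt(59.9)
= 0.56 * 7.74
= 4.334 MPa

4.334


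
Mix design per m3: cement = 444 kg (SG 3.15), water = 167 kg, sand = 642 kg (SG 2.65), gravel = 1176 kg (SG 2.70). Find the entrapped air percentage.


Vol cement = 444 / (3.15 * 1000) = 0.140952 m3
Vol water = 167 / 1000 = 0.167 m3
Vol sand = 642 / (2.65 * 1000) = 0.242264 m3
Vol gravel = 1176 / (2.70 * 1000) = 0.435556 m3
Total solid + water volume = 0.985772 m3
Air = (1 - 0.985772) * 100 = 1.42%

1.42


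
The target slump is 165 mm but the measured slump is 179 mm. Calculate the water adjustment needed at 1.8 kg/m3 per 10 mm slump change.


Difference = 165 - 179 = -14 mm
Water adjustment = -14 * 1.8 / 10 = -2.5 kg/m3

-2.5


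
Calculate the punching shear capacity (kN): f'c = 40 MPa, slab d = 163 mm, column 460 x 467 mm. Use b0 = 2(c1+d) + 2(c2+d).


b0 = 2*(460 + 163) + 2*(467 + 163) = 2506 mm
Vc = 0.33 * sqrt(40) * 2506 * 163 / 1000
= 852.54 kN

852.54


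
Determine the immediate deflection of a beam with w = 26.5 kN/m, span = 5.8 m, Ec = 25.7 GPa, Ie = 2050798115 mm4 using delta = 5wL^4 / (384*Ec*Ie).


Convert: L = 5.8 m = 5800 mm, Ec = 25.7 GPa = 25700 MPa
delta = 5 * 26.5 * 5800^4 / (384 * 25700 * 2050798115)
= 7.41 mm

7.41


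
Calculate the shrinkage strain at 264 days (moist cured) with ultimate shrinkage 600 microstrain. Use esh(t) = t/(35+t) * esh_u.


esh(264) = 264 / (35 + 264) * 600
= 264 / 299 * 600
= 529.8 microstrain

529.8


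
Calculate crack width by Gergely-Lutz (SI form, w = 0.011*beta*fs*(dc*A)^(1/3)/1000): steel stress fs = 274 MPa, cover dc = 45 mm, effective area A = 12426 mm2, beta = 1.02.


w = 0.011 * beta * fs * (dc * A)^(1/3) / 1000
= 0.011 * 1.02 * 274 * (45 * 12426)^(1/3) / 1000
= 0.253 mm

0.253


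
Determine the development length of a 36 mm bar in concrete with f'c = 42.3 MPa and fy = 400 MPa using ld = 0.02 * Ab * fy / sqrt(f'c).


Ab = pi * 36^2 / 4 = 1017.876 mm2
ld = 0.02 * 1017.876 * 400 / sqrt(42.3)
= 1252.0 mm

1252.0


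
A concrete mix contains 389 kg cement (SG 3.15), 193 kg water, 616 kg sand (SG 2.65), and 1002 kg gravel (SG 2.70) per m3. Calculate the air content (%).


Vol cement = 389 / (3.15 * 1000) = 0.123492 m3
Vol water = 193 / 1000 = 0.193 m3
Vol sand = 616 / (2.65 * 1000) = 0.232453 m3
Vol gravel = 1002 / (2.70 * 1000) = 0.371111 m3
Total solid + water volume = 0.920056 m3
Air = (1 - 0.920056) * 100 = 7.99%

7.99


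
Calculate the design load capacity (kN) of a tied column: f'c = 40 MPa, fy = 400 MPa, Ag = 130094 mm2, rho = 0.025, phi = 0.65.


Ast = rho * Ag = 0.025 * 130094 = 3252.35 mm2
phi*Pn = 0.65 * 0.80 * (0.85 * 40 * (130094 - 3252.35) + 400 * 3252.35) / 1000
= 2919.05 kN

2919.05


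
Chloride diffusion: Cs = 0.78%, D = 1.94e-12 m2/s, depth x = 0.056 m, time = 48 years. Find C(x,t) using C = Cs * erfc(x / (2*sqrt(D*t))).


t_seconds = 48 * 365.25 * 24 * 3600 = 1514764800.0 s
arg = 0.056 / (2 * sqrt(1.94e-12 * 1514764800.0))
= 0.5165
erfc(0.5165) = 0.4651
C = 0.78 * 0.4651 = 0.3628%

0.3628


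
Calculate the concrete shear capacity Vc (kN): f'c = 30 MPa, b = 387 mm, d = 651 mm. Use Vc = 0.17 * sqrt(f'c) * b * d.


Vc = 0.17 * sqrt(30) * 387 * 651 / 1000
= 234.59 kN

234.59


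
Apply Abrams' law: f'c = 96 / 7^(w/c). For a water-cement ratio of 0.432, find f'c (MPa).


f'c = 96 / 7^0.432
= 96 / 2.318
= 41.42 MPa

41.42


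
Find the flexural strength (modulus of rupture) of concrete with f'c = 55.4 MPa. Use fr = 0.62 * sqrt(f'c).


fr = 0.62 * sqrt(55.4)
= 4.615 MPa

4.615


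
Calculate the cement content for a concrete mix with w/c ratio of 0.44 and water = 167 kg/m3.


Cement = water / (w/c)
= 167 / 0.44
= 379.5 kg/m3

379.5


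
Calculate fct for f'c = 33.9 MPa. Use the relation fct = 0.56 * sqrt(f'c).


fct = 0.56 * sqrt(33.9)
= 0.56 * 5.822
= 3.261 MPa

3.261


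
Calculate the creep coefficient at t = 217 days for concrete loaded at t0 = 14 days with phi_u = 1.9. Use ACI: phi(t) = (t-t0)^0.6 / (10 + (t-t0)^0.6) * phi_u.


dt = 217 - 14 = 203
phi = 203^0.6 / (10 + 203^0.6) * 1.9
= 1.345

1.345


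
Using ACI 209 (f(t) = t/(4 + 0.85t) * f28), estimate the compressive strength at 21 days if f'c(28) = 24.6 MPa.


f(21) = 21 / (4 + 0.85 * 21) * 24.6
= 21 / 21.85 * 24.6
= 23.64 MPa

23.64


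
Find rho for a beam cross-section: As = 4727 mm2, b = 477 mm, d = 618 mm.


rho = As / (b * d)
= 4727 / (477 * 618)
= 0.016

0.016


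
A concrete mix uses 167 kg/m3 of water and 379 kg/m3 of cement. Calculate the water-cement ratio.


w/c = water / cement
w/c = 167 / 379 = 0.441

0.441


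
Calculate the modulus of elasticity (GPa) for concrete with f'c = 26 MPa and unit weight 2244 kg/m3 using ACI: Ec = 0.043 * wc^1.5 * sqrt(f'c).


Ec = 0.043 * 2244^1.5 * sqrt(26) / 1000
= 23.31 GPa

23.31


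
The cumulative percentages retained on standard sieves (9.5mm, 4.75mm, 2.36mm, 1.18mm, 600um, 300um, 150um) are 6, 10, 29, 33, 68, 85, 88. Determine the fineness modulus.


FM = sum(cumulative % retained) / 100
= 319 / 100
= 3.19

3.19


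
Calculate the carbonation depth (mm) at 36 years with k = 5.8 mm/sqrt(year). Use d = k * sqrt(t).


depth = k * sqrt(t)
= 5.8 * sqrt(36)
= 34.8 mm

34.8


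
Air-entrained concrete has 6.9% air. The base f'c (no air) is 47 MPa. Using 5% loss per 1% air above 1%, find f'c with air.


Strength loss = (6.9 - 1) * 5 = 29.5%
f'c = 47 * (1 - 29.5/100)
= 33.14 MPa

33.14


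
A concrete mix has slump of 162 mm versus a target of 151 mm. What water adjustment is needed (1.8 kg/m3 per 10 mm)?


Difference = 151 - 162 = -11 mm
Water adjustment = -11 * 1.8 / 10 = -2.0 kg/m3

-2.0


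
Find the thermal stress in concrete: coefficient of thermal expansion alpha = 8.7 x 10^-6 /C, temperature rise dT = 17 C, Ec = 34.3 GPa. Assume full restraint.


sigma = alpha * dT * Ec
= 8.7e-6 * 17 * 34.3 * 1000
= 5.073 MPa

5.073


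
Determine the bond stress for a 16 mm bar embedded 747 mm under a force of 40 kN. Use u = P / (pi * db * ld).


u = P / (pi * db * ld)
= 40 * 1000 / (pi * 16 * 747)
= 1.065 MPa

1.065


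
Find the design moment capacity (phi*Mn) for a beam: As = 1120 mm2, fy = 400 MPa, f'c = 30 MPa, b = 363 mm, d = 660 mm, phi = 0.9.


a = As * fy / (0.85 * f'c * b)
= 1120 * 400 / (0.85 * 30 * 363)
= 48.3984 mm
Mn = As * fy * (d - a/2) / 10^6
= 284.8388 kN-m
phi*Mn = 0.9 * 284.8388 = 256.35 kN-m

256.35


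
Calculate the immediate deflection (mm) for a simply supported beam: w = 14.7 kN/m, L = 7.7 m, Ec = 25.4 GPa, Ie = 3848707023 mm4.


Convert: L = 7.7 m = 7700 mm, Ec = 25.4 GPa = 25400 MPa
delta = 5 * 14.7 * 7700^4 / (384 * 25400 * 3848707023)
= 6.88 mm

6.88


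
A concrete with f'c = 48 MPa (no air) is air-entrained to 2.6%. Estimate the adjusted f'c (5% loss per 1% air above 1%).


Strength loss = (2.6 - 1) * 5 = 8.0%
f'c = 48 * (1 - 8.0/100)
= 44.16 MPa

44.16


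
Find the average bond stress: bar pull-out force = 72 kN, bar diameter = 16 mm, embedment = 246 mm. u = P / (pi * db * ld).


u = P / (pi * db * ld)
= 72 * 1000 / (pi * 16 * 246)
= 5.823 MPa

5.823


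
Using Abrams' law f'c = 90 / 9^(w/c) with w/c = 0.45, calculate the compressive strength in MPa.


f'c = 90 / 9^0.45
= 90 / 2.688
= 33.48 MPa

33.48


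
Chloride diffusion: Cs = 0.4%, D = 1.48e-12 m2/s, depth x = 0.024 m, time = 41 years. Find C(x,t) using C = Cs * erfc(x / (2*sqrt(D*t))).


t_seconds = 41 * 365.25 * 24 * 3600 = 1293861600.0 s
arg = 0.024 / (2 * sqrt(1.48e-12 * 1293861600.0))
= 0.2742
erfc(0.2742) = 0.6982
C = 0.4 * 0.6982 = 0.2793%

0.2793


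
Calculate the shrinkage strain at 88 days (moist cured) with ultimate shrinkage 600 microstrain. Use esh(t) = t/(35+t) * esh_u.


esh(88) = 88 / (35 + 88) * 600
= 88 / 123 * 600
= 429.3 microstrain

429.3


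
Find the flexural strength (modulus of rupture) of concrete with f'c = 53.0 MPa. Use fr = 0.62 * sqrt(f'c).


fr = 0.62 * sqrt(53.0)
= 4.514 MPa

4.514


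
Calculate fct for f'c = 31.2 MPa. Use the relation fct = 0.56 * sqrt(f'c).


fct = 0.56 * sqrt(31.2)
= 0.56 * 5.586
= 3.128 MPa

3.128


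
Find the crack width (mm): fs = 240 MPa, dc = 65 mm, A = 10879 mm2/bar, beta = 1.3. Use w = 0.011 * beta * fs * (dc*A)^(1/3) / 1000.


w = 0.011 * beta * fs * (dc * A)^(1/3) / 1000
= 0.011 * 1.3 * 240 * (65 * 10879)^(1/3) / 1000
= 0.306 mm

0.306


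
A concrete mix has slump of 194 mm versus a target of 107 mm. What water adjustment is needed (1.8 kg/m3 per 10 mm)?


Difference = 107 - 194 = -87 mm
Water adjustment = -87 * 1.8 / 10 = -15.7 kg/m3

-15.7


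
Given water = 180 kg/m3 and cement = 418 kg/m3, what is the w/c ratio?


w/c = water / cement
w/c = 180 / 418 = 0.431

0.431


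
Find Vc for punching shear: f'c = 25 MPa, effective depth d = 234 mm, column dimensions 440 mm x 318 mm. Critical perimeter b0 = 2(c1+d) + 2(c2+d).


b0 = 2*(440 + 234) + 2*(318 + 234) = 2452 mm
Vc = 0.33 * sqrt(25) * 2452 * 234 / 1000
= 946.72 kN

946.72


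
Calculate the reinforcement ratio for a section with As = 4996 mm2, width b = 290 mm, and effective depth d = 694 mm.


rho = As / (b * d)
= 4996 / (290 * 694)
= 0.0248

0.0248


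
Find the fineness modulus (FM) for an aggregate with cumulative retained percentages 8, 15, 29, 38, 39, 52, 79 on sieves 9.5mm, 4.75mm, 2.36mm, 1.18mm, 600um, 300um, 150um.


FM = sum(cumulative % retained) / 100
= 260 / 100
= 2.6

2.6


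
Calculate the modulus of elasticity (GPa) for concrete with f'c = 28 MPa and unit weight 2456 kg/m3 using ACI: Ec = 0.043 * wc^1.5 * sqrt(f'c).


Ec = 0.043 * 2456^1.5 * sqrt(28) / 1000
= 27.69 GPa

27.69


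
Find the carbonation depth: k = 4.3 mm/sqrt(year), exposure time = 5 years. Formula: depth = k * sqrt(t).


depth = k * sqrt(t)
= 4.3 * sqrt(5)
= 9.62 mm

9.62


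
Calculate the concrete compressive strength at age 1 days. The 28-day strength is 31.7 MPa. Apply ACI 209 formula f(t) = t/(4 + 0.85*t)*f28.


f(1) = 1 / (4 + 0.85 * 1) * 31.7
= 1 / 4.85 * 31.7
= 6.54 MPa

6.54


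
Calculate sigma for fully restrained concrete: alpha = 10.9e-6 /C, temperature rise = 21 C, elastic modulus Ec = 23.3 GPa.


sigma = alpha * dT * Ec
= 10.9e-6 * 21 * 23.3 * 1000
= 5.333 MPa

5.333


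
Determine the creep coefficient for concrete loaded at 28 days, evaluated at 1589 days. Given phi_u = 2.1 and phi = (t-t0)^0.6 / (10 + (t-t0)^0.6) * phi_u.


dt = 1589 - 28 = 1561
phi = 1561^0.6 / (10 + 1561^0.6) * 2.1
= 1.873

1.873


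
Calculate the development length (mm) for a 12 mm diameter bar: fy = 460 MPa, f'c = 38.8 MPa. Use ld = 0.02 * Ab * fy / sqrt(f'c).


Ab = pi * 12^2 / 4 = 113.097 mm2
ld = 0.02 * 113.097 * 460 / sqrt(38.8)
= 167.0 mm

167.0


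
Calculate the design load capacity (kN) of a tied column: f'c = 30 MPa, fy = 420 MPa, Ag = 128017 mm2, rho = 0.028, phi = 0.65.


Ast = rho * Ag = 0.028 * 128017 = 3584.476 mm2
phi*Pn = 0.65 * 0.80 * (0.85 * 30 * (128017 - 3584.476) + 420 * 3584.476) / 1000
= 2432.82 kN

2432.82


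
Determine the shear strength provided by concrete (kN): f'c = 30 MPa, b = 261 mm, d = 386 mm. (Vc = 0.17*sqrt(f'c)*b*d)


Vc = 0.17 * sqrt(30) * 261 * 386 / 1000
= 93.81 kN

93.81


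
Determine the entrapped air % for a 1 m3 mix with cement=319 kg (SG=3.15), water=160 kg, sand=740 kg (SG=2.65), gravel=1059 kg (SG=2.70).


Vol cement = 319 / (3.15 * 1000) = 0.10127 m3
Vol water = 160 / 1000 = 0.16 m3
Vol sand = 740 / (2.65 * 1000) = 0.279245 m3
Vol gravel = 1059 / (2.70 * 1000) = 0.392222 m3
Total solid + water volume = 0.932737 m3
Air = (1 - 0.932737) * 100 = 6.73%

6.73


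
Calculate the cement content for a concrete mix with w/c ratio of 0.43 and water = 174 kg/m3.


Cement = water / (w/c)
= 174 / 0.43
= 404.7 kg/m3

404.7


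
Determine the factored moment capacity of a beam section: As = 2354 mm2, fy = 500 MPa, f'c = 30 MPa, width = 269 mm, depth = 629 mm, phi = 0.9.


a = As * fy / (0.85 * f'c * b)
= 2354 * 500 / (0.85 * 30 * 269)
= 171.5869 mm
Mn = As * fy * (d - a/2) / 10^6
= 639.3541 kN-m
phi*Mn = 0.9 * 639.3541 = 575.42 kN-m

575.42


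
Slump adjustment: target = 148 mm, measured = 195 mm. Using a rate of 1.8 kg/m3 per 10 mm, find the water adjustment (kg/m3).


Difference = 148 - 195 = -47 mm
Water adjustment = -47 * 1.8 / 10 = -8.5 kg/m3

-8.5


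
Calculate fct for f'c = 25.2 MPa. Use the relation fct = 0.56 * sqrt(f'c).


fct = 0.56 * sqrt(25.2)
= 0.56 * 5.02
= 2.811 MPa

2.811


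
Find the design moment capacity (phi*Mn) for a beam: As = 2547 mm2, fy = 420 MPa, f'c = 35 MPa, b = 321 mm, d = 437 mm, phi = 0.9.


a = As * fy / (0.85 * f'c * b)
= 2547 * 420 / (0.85 * 35 * 321)
= 112.0176 mm
Mn = As * fy * (d - a/2) / 10^6
= 407.5615 kN-m
phi*Mn = 0.9 * 407.5615 = 366.81 kN-m

366.81


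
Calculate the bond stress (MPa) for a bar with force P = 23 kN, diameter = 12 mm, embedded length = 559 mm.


u = P / (pi * db * ld)
= 23 * 1000 / (pi * 12 * 559)
= 1.091 MPa

1.091


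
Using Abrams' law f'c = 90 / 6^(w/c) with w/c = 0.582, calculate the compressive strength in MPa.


f'c = 90 / 6^0.582
= 90 / 2.837
= 31.72 MPa

31.72


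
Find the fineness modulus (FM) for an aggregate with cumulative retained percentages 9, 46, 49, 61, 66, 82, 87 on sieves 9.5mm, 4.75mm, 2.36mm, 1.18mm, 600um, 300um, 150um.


FM = sum(cumulative % retained) / 100
= 400 / 100
= 4.0

4.0


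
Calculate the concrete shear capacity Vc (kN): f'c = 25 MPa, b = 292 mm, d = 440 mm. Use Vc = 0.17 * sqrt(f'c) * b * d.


Vc = 0.17 * sqrt(25) * 292 * 440 / 1000
= 109.21 kN

109.21


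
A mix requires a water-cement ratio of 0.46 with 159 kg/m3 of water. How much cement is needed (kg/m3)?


Cement = water / (w/c)
= 159 / 0.46
= 345.7 kg/m3

345.7


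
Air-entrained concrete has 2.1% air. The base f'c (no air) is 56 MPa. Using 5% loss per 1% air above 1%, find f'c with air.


Strength loss = (2.1 - 1) * 5 = 5.5%
f'c = 56 * (1 - 5.5/100)
= 52.92 MPa

52.92


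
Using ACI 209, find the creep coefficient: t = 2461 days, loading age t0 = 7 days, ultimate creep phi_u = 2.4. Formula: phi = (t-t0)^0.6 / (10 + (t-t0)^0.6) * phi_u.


dt = 2461 - 7 = 2454
phi = 2454^0.6 / (10 + 2454^0.6) * 2.4
= 2.197

2.197


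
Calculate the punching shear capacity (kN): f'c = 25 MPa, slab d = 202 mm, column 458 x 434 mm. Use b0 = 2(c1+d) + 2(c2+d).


b0 = 2*(458 + 202) + 2*(434 + 202) = 2592 mm
Vc = 0.33 * sqrt(25) * 2592 * 202 / 1000
= 863.91 kN

863.91


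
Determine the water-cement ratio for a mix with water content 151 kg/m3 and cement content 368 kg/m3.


w/c = water / cement
w/c = 151 / 368 = 0.41

0.41


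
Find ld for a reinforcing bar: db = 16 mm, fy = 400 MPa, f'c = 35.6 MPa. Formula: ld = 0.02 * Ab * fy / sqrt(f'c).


Ab = pi * 16^2 / 4 = 201.062 mm2
ld = 0.02 * 201.062 * 400 / sqrt(35.6)
= 269.6 mm

269.6


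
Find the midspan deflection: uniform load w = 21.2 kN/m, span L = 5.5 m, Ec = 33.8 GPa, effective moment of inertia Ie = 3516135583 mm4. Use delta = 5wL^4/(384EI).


Convert: L = 5.5 m = 5500 mm, Ec = 33.8 GPa = 33800 MPa
delta = 5 * 21.2 * 5500^4 / (384 * 33800 * 3516135583)
= 2.13 mm

2.13


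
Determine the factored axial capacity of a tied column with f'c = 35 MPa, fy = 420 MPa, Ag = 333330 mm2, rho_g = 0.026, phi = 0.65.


Ast = rho * Ag = 0.026 * 333330 = 8666.58 mm2
phi*Pn = 0.65 * 0.80 * (0.85 * 35 * (333330 - 8666.58) + 420 * 8666.58) / 1000
= 6915.32 kN

6915.32


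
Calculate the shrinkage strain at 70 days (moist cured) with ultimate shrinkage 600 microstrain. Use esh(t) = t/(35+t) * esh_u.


esh(70) = 70 / (35 + 70) * 600
= 70 / 105 * 600
= 400.0 microstrain

400.0


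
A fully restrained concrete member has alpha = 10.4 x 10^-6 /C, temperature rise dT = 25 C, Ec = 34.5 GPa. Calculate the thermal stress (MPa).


sigma = alpha * dT * Ec
= 10.4e-6 * 25 * 34.5 * 1000
= 8.97 MPa

8.97


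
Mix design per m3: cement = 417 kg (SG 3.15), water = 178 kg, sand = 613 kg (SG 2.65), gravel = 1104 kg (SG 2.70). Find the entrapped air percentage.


Vol cement = 417 / (3.15 * 1000) = 0.132381 m3
Vol water = 178 / 1000 = 0.178 m3
Vol sand = 613 / (2.65 * 1000) = 0.231321 m3
Vol gravel = 1104 / (2.70 * 1000) = 0.408889 m3
Total solid + water volume = 0.950591 m3
Air = (1 - 0.950591) * 100 = 4.94%

4.94


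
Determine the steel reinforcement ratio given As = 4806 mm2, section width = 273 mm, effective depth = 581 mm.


rho = As / (b * d)
= 4806 / (273 * 581)
= 0.0303

0.0303


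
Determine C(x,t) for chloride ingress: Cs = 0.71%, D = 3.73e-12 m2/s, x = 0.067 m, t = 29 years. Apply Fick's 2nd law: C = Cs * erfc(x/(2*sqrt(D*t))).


t_seconds = 29 * 365.25 * 24 * 3600 = 915170400.0 s
arg = 0.067 / (2 * sqrt(3.73e-12 * 915170400.0))
= 0.5734
erfc(0.5734) = 0.4174
C = 0.71 * 0.4174 = 0.2964%

0.2964


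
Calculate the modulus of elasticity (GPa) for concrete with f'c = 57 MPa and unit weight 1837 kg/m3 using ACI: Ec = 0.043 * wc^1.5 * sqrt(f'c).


Ec = 0.043 * 1837^1.5 * sqrt(57) / 1000
= 25.56 GPa

25.56


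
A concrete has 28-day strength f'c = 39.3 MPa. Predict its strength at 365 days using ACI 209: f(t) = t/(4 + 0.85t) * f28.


f(365) = 365 / (4 + 0.85 * 365) * 39.3
= 365 / 314.25 * 39.3
= 45.65 MPa

45.65


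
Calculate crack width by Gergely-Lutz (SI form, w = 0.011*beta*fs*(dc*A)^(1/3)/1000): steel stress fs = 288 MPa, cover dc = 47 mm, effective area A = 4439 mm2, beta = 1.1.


w = 0.011 * beta * fs * (dc * A)^(1/3) / 1000
= 0.011 * 1.1 * 288 * (47 * 4439)^(1/3) / 1000
= 0.207 mm

0.207


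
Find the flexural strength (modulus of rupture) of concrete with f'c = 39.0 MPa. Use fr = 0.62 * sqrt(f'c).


fr = 0.62 * sqrt(39.0)
= 3.872 MPa

3.872


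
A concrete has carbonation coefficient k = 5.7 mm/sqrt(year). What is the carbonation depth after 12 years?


depth = k * sqrt(t)
= 5.7 * sqrt(12)
= 19.75 mm

19.75


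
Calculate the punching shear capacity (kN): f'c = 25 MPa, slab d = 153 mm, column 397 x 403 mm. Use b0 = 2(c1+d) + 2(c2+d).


b0 = 2*(397 + 153) + 2*(403 + 153) = 2212 mm
Vc = 0.33 * sqrt(25) * 2212 * 153 / 1000
= 558.42 kN

558.42


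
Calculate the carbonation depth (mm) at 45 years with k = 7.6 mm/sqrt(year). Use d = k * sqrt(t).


depth = k * sqrt(t)
= 7.6 * sqrt(45)
= 50.98 mm

50.98


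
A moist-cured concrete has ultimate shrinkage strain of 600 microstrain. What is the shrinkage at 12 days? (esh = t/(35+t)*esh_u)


esh(12) = 12 / (35 + 12) * 600
= 12 / 47 * 600
= 153.2 microstrain

153.2


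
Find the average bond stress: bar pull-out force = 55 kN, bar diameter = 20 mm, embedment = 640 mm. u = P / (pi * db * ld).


u = P / (pi * db * ld)
= 55 * 1000 / (pi * 20 * 640)
= 1.368 MPa

1.368


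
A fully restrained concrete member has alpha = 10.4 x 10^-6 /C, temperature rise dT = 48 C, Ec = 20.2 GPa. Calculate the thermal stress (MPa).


sigma = alpha * dT * Ec
= 10.4e-6 * 48 * 20.2 * 1000
= 10.084 MPa

10.084


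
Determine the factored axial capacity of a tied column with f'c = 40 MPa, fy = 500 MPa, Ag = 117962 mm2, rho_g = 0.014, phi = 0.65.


Ast = rho * Ag = 0.014 * 117962 = 1651.468 mm2
phi*Pn = 0.65 * 0.80 * (0.85 * 40 * (117962 - 1651.468) + 500 * 1651.468) / 1000
= 2485.75 kN

2485.75


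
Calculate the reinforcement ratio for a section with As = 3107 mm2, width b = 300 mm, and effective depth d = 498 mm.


rho = As / (b * d)
= 3107 / (300 * 498)
= 0.0208

0.0208


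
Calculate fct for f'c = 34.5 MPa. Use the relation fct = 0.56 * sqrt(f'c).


fct = 0.56 * sqrt(34.5)
= 0.56 * 5.874
= 3.289 MPa

3.289


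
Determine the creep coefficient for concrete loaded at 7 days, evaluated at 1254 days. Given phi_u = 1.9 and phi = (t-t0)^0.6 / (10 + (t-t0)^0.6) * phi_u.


dt = 1254 - 7 = 1247
phi = 1247^0.6 / (10 + 1247^0.6) * 1.9
= 1.668

1.668


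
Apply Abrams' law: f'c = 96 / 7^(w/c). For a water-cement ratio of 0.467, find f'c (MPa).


f'c = 96 / 7^0.467
= 96 / 2.481
= 38.69 MPa

38.69


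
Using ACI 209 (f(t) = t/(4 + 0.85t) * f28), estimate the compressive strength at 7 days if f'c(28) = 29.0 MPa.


f(7) = 7 / (4 + 0.85 * 7) * 29.0
= 7 / 9.95 * 29.0
= 20.4 MPa

20.4


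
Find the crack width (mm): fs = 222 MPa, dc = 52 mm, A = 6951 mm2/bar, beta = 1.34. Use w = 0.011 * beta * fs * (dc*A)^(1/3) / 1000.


w = 0.011 * beta * fs * (dc * A)^(1/3) / 1000
= 0.011 * 1.34 * 222 * (52 * 6951)^(1/3) / 1000
= 0.233 mm

0.233


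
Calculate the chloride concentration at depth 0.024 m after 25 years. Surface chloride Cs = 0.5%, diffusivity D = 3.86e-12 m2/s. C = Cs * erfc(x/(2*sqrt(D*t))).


t_seconds = 25 * 365.25 * 24 * 3600 = 788940000.0 s
arg = 0.024 / (2 * sqrt(3.86e-12 * 788940000.0))
= 0.2175
erfc(0.2175) = 0.7584
C = 0.5 * 0.7584 = 0.3792%

0.3792


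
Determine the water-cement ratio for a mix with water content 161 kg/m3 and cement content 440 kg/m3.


w/c = water / cement
w/c = 161 / 440 = 0.366

0.366


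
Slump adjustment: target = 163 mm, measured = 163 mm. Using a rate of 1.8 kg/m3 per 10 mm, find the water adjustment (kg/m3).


Difference = 163 - 163 = 0 mm
Water adjustment = 0 * 1.8 / 10 = 0.0 kg/m3

0.0


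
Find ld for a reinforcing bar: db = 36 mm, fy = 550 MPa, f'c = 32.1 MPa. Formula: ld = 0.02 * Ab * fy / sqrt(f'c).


Ab = pi * 36^2 / 4 = 1017.876 mm2
ld = 0.02 * 1017.876 * 550 / sqrt(32.1)
= 1976.2 mm

1976.2


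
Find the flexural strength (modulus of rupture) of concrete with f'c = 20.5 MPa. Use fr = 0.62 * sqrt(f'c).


fr = 0.62 * sqrt(20.5)
= 2.807 MPa

2.807


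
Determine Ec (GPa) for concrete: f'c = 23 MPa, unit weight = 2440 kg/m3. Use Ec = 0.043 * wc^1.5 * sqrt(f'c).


Ec = 0.043 * 2440^1.5 * sqrt(23) / 1000
= 24.86 GPa

24.86


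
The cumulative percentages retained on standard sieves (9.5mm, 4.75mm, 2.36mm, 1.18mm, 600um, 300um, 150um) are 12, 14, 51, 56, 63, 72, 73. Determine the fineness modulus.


FM = sum(cumulative % retained) / 100
= 341 / 100
= 3.41

3.41


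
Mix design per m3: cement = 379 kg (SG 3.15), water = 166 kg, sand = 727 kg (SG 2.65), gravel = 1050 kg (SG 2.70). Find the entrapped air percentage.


Vol cement = 379 / (3.15 * 1000) = 0.120317 m3
Vol water = 166 / 1000 = 0.166 m3
Vol sand = 727 / (2.65 * 1000) = 0.27434 m3
Vol gravel = 1050 / (2.70 * 1000) = 0.388889 m3
Total solid + water volume = 0.949546 m3
Air = (1 - 0.949546) * 100 = 5.05%

5.05


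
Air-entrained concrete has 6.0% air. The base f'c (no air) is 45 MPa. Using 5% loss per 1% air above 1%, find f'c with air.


Strength loss = (6.0 - 1) * 5 = 25.0%
f'c = 45 * (1 - 25.0/100)
= 33.75 MPa

33.75


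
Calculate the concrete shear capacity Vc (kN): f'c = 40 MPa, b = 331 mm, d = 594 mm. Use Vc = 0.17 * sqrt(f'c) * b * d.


Vc = 0.17 * sqrt(40) * 331 * 594 / 1000
= 211.39 kN

211.39


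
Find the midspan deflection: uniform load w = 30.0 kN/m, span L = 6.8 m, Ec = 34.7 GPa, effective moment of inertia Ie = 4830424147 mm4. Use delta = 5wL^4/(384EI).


Convert: L = 6.8 m = 6800 mm, Ec = 34.7 GPa = 34700 MPa
delta = 5 * 30.0 * 6800^4 / (384 * 34700 * 4830424147)
= 4.98 mm

4.98


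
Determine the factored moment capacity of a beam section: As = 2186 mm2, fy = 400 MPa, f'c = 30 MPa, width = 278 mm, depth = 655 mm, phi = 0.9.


a = As * fy / (0.85 * f'c * b)
= 2186 * 400 / (0.85 * 30 * 278)
= 123.346 mm
Mn = As * fy * (d - a/2) / 10^6
= 518.8051 kN-m
phi*Mn = 0.9 * 518.8051 = 466.92 kN-m

466.92


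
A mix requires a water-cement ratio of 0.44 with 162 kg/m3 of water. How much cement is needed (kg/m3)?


Cement = water / (w/c)
= 162 / 0.44
= 368.2 kg/m3

368.2


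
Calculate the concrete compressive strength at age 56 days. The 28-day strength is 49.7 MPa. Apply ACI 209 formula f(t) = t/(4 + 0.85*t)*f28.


f(56) = 56 / (4 + 0.85 * 56) * 49.7
= 56 / 51.6 * 49.7
= 53.94 MPa

53.94


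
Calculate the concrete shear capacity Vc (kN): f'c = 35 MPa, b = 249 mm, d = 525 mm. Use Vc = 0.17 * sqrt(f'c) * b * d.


Vc = 0.17 * sqrt(35) * 249 * 525 / 1000
= 131.47 kN

131.47


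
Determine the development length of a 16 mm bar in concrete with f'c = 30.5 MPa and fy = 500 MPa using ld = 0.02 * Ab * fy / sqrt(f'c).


Ab = pi * 16^2 / 4 = 201.062 mm2
ld = 0.02 * 201.062 * 500 / sqrt(30.5)
= 364.1 mm

364.1


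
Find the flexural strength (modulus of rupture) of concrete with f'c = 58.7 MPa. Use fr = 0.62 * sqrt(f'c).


fr = 0.62 * sqrt(58.7)
= 4.75 MPa

4.75


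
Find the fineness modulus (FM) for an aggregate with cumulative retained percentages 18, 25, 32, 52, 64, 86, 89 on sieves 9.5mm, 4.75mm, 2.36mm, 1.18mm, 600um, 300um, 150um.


FM = sum(cumulative % retained) / 100
= 366 / 100
= 3.66

3.66


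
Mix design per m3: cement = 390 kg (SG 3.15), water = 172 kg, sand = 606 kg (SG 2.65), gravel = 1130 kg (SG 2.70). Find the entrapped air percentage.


Vol cement = 390 / (3.15 * 1000) = 0.12381 m3
Vol water = 172 / 1000 = 0.172 m3
Vol sand = 606 / (2.65 * 1000) = 0.228679 m3
Vol gravel = 1130 / (2.70 * 1000) = 0.418519 m3
Total solid + water volume = 0.943007 m3
Air = (1 - 0.943007) * 100 = 5.7%

5.7


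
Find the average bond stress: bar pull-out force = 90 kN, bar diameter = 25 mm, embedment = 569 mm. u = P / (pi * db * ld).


u = P / (pi * db * ld)
= 90 * 1000 / (pi * 25 * 569)
= 2.014 MPa

2.014


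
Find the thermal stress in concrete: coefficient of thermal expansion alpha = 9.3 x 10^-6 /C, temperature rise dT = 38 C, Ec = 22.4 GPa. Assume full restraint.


sigma = alpha * dT * Ec
= 9.3e-6 * 38 * 22.4 * 1000
= 7.916 MPa

7.916


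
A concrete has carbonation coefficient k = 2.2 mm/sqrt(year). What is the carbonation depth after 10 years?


depth = k * sqrt(t)
= 2.2 * sqrt(10)
= 6.96 mm

6.96


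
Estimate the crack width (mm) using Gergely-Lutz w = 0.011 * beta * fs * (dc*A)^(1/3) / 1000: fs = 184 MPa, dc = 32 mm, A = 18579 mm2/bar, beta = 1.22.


w = 0.011 * beta * fs * (dc * A)^(1/3) / 1000
= 0.011 * 1.22 * 184 * (32 * 18579)^(1/3) / 1000
= 0.208 mm

0.208


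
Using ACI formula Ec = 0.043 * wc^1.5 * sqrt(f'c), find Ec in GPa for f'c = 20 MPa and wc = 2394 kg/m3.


Ec = 0.043 * 2394^1.5 * sqrt(20) / 1000
= 22.53 GPa

22.53


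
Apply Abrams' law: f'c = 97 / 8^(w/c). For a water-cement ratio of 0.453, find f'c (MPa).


f'c = 97 / 8^0.453
= 97 / 2.565
= 37.82 MPa

37.82


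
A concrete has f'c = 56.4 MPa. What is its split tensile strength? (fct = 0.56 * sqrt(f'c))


fct = 0.56 * sqrt(56.4)
= 0.56 * 7.51
= 4.206 MPa

4.206


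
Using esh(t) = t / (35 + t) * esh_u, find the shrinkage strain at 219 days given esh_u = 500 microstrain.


esh(219) = 219 / (35 + 219) * 500
= 219 / 254 * 500
= 431.1 microstrain

431.1


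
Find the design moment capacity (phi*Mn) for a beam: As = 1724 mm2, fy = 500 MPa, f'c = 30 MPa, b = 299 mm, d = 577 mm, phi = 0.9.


a = As * fy / (0.85 * f'c * b)
= 1724 * 500 / (0.85 * 30 * 299)
= 113.0566 mm
Mn = As * fy * (d - a/2) / 10^6
= 448.6466 kN-m
phi*Mn = 0.9 * 448.6466 = 403.78 kN-m

403.78


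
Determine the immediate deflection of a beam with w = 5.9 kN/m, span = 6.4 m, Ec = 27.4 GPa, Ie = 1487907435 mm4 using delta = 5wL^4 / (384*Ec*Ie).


Convert: L = 6.4 m = 6400 mm, Ec = 27.4 GPa = 27400 MPa
delta = 5 * 5.9 * 6400^4 / (384 * 27400 * 1487907435)
= 3.16 mm

3.16


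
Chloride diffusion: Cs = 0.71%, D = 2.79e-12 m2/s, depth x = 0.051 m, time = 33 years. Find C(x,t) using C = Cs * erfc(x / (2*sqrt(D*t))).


t_seconds = 33 * 365.25 * 24 * 3600 = 1041400800.0 s
arg = 0.051 / (2 * sqrt(2.79e-12 * 1041400800.0))
= 0.4731
erfc(0.4731) = 0.5035
C = 0.71 * 0.5035 = 0.3575%

0.3575
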